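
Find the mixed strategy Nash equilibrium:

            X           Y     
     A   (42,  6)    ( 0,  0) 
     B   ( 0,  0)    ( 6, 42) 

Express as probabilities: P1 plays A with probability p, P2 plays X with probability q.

p = 0.875, q = 0.125

Work:
Find probabilities that make opponent indifferent:
P2 chooses q to make P1 indifferent between A and B
P1 chooses p to make P2 indifferent between X and Y
Mixed NE: P1 plays (A: 0.875, B: 0.125), P2 plays (X: 0.125, Y: 0.875)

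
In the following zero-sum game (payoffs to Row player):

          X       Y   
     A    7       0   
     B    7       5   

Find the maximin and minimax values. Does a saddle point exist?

Maximin = 5, Minimax = 5, Saddle: True

Work:
Row minimums: [0, 5] → maximin = 5
Column maximums: [7, 5] → minimax = 5
Saddle point exists! Game value = 5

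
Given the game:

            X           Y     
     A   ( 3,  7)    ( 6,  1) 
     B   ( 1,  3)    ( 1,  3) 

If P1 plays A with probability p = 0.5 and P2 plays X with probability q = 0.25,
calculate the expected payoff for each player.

E[P1] = 3.125, E[P2] = 2.75

Work:
E[P1] = p·q·π₁(A,X) + p·(1-q)·π₁(A,Y) + (1-p)·q·π₁(B,X) + (1-p)·(1-q)·π₁(B,Y)
= 0.5·0.25·3 + 0.5·0.75·6 + 0.5·0.25·1 + 0.5·0.75·1
= 3.125

E[P2] = 2.75 (similar calculation)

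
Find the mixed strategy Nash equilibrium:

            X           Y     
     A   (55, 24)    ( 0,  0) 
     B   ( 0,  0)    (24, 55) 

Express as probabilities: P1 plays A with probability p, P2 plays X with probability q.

p = 0.6962, q = 0.3038

Work:
Find probabilities that make opponent indifferent:
P2 chooses q to make P1 indifferent between A and B
P1 chooses p to make P2 indifferent between X and Y
Mixed NE: P1 plays (A: 0.6962, B: 0.3038), P2 plays (X: 0.3038, Y: 0.6962)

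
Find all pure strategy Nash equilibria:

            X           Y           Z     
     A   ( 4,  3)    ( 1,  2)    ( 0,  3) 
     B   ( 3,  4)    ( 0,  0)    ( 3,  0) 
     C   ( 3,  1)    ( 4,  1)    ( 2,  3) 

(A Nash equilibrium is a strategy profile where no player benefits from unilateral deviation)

Nash equilibrium: (A, X)

Work:
Best responses:
  P1 vs X: payoffs [4, 3, 3] → best response A (payoff 4)
  P1 vs Y: payoffs [1, 0, 4] → best response C (payoff 4)
  P1 vs Z: payoffs [0, 3, 2] → best response B (payoff 3)
  P2 vs A: payoffs [3, 2, 3] → best response X/Z (payoff 3)
  P2 vs B: payoffs [4, 0, 0] → best response X (payoff 4)
  P2 vs C: payoffs [1, 1, 3] → best response Z (payoff 3)
Mutual best responses: (A,X) → Nash equilibria.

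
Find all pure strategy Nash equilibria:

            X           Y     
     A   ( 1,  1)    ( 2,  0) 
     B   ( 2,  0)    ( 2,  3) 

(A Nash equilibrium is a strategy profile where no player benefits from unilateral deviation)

Nash equilibrium: (B, Y)

Work:
Best responses:
  P1 vs X: payoffs [1, 2] → best response B (payoff 2)
  P1 vs Y: payoffs [2, 2] → best response A/B (payoff 2)
  P2 vs A: payoffs [1, 0] → best response X (payoff 1)
  P2 vs B: payoffs [0, 3] → best response Y (payoff 3)
Mutual best responses: (B,Y) → Nash equilibria.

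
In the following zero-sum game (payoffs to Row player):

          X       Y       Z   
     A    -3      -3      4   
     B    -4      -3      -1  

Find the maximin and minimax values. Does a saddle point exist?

Maximin = -3, Minimax = -3, Saddle: True

Work:
Row minimums: [-3, -4] → maximin = -3
Column maximums: [-3, -3, 4] → minimax = -3
Saddle point exists! Game value = -3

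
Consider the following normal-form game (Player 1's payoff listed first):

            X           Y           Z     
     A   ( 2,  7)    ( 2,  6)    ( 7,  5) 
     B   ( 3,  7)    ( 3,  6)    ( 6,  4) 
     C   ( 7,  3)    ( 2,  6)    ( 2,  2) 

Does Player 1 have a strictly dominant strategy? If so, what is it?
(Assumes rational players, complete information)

No strictly dominant strategy exists for Player 1

Work:
A strategy strictly dominates another if it gives a strictly higher payoff against every opponent action. Compare each pair of P1's strategies column-by-column:
  A vs B: [2 vs 3, 2 vs 3, 7 vs 6] → A does not strictly dominate B (column X: 2 ≤ 3)
  A vs C: [2 vs 7, 2 vs 2, 7 vs 2] → A does not strictly dominate C (column X: 2 ≤ 7)
  B vs A: [3 vs 2, 3 vs 2, 6 vs 7] → B does not strictly dominate A (column Z: 6 ≤ 7)
  B vs C: [3 vs 7, 3 vs 2, 6 vs 2] → B does not strictly dominate C (column X: 3 ≤ 7)
  C vs A: [7 vs 2, 2 vs 2, 2 vs 7] → C does not strictly dominate A (column Y: 2 ≤ 2)
  C vs B: [7 vs 3, 2 vs 3, 2 vs 6] → C does not strictly dominate B (column Y: 2 ≤ 3)
No single strategy strictly dominates all others → no strictly dominant strategy.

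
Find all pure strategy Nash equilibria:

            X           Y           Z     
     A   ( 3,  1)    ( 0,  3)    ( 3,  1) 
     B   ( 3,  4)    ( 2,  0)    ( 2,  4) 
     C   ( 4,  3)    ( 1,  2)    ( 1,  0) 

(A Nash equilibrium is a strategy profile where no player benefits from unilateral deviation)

Nash equilibrium: (C, X)

Work:
Best responses:
  P1 vs X: payoffs [3, 3, 4] → best response C (payoff 4)
  P1 vs Y: payoffs [0, 2, 1] → best response B (payoff 2)
  P1 vs Z: payoffs [3, 2, 1] → best response A (payoff 3)
  P2 vs A: payoffs [1, 3, 1] → best response Y (payoff 3)
  P2 vs B: payoffs [4, 0, 4] → best response X/Z (payoff 4)
  P2 vs C: payoffs [3, 2, 0] → best response X (payoff 3)
Mutual best responses: (C,X) → Nash equilibria.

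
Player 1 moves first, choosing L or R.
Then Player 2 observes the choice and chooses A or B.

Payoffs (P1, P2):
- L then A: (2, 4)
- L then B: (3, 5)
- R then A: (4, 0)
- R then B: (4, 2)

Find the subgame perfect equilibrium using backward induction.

P1 plays R, P2 plays B after L and B after R; Payoff (4, 2)

Work:
Backward induction:
After L: P2 chooses B → P1 gets 3
After R: P2 chooses B → P1 gets 4
P1 chooses R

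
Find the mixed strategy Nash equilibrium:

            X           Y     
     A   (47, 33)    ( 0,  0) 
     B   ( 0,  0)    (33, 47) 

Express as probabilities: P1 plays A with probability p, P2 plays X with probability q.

p = 0.5875, q = 0.4125

Work:
Find probabilities that make opponent indifferent:
P2 chooses q to make P1 indifferent between A and B
P1 chooses p to make P2 indifferent between X and Y
Mixed NE: P1 plays (A: 0.5875, B: 0.4125), P2 plays (X: 0.4125, Y: 0.5875)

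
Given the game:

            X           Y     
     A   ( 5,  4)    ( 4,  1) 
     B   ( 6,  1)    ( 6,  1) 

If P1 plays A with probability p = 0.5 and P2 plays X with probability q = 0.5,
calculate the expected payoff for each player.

E[P1] = 5.25, E[P2] = 1.75

Work:
E[P1] = p·q·π₁(A,X) + p·(1-q)·π₁(A,Y) + (1-p)·q·π₁(B,X) + (1-p)·(1-q)·π₁(B,Y)
= 0.5·0.5·5 + 0.5·0.5·4 + 0.5·0.5·6 + 0.5·0.5·6
= 5.25

E[P2] = 1.75 (similar calculation)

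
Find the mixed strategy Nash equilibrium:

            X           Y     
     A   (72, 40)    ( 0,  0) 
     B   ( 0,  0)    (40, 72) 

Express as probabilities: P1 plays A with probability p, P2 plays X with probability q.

p = 0.6429, q = 0.3571

Work:
Find probabilities that make opponent indifferent:
P2 chooses q to make P1 indifferent between A and B
P1 chooses p to make P2 indifferent between X and Y
Mixed NE: P1 plays (A: 0.6429, B: 0.3571), P2 plays (X: 0.3571, Y: 0.6429)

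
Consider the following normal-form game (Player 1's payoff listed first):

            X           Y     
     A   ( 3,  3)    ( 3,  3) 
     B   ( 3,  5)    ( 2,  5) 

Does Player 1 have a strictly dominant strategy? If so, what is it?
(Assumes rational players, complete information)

No strictly dominant strategy exists for Player 1

Work:
A strategy strictly dominates another if it gives a strictly higher payoff against every opponent action. Compare each pair of P1's strategies column-by-column:
  A vs B: [3 vs 3, 3 vs 2] → A does not strictly dominate B (column X: 3 ≤ 3)
  B vs A: [3 vs 3, 2 vs 3] → B does not strictly dominate A (column X: 3 ≤ 3)
No single strategy strictly dominates all others → no strictly dominant strategy.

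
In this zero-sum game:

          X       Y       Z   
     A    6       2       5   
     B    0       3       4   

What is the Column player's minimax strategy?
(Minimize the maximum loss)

Column should play Y, value = 3

Work:
Column player minimizes Row's maximum payoff:
Column X: max payoff to Row = 6
Column Y: max payoff to Row = 3
Column Z: max payoff to Row = 5
Minimum is 3, achieved by column Y.
Minimax strategy: Y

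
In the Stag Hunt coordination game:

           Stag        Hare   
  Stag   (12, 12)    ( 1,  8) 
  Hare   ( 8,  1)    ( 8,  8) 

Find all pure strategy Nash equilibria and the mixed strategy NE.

Pure NE: (Stag, Stag) and (Hare, Hare); Mixed NE: p = 0.6364, q = 0.6364

Work:
Check pure NE:
(Stag, Stag): (12, 12) - no unilateral deviation beneficial
(Hare, Hare): (8, 8) - no unilateral deviation beneficial
Mixed NE: P1 plays Stag with p = 0.6364, P2 plays Stag with q = 0.6364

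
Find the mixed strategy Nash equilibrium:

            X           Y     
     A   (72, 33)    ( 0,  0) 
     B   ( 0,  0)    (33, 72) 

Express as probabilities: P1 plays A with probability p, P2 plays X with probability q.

p = 0.6857, q = 0.3143

Work:
Find probabilities that make opponent indifferent:
P2 chooses q to make P1 indifferent between A and B
P1 chooses p to make P2 indifferent between X and Y
Mixed NE: P1 plays (A: 0.6857, B: 0.3143), P2 plays (X: 0.3143, Y: 0.6857)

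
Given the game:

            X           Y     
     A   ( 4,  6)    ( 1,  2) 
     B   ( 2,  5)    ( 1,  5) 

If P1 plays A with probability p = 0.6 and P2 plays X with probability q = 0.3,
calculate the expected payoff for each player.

E[P1] = 1.66, E[P2] = 3.92

Work:
E[P1] = p·q·π₁(A,X) + p·(1-q)·π₁(A,Y) + (1-p)·q·π₁(B,X) + (1-p)·(1-q)·π₁(B,Y)
= 0.6·0.3·4 + 0.6·0.7·1 + 0.4·0.3·2 + 0.4·0.7·1
= 1.66

E[P2] = 3.92 (similar calculation)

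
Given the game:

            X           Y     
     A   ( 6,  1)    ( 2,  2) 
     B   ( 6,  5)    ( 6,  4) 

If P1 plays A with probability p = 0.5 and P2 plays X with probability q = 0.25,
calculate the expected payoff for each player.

E[P1] = 4.5, E[P2] = 3.0

Work:
E[P1] = p·q·π₁(A,X) + p·(1-q)·π₁(A,Y) + (1-p)·q·π₁(B,X) + (1-p)·(1-q)·π₁(B,Y)
= 0.5·0.25·6 + 0.5·0.75·2 + 0.5·0.25·6 + 0.5·0.75·6
= 4.5

E[P2] = 3.0 (similar calculation)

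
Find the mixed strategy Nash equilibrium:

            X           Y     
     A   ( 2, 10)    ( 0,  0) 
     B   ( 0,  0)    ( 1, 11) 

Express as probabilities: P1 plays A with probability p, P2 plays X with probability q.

p = 0.5238, q = 0.3333

Work:
Find probabilities that make opponent indifferent:
P2 chooses q to make P1 indifferent between A and B
P1 chooses p to make P2 indifferent between X and Y
Mixed NE: P1 plays (A: 0.5238, B: 0.4762), P2 plays (X: 0.3333, Y: 0.6667)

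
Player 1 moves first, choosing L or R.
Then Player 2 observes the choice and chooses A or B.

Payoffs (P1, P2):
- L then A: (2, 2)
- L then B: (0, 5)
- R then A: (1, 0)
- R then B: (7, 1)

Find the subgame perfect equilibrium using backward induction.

P1 plays R, P2 plays B after L and B after R; Payoff (7, 1)

Work:
Backward induction:
After L: P2 chooses B → P1 gets 0
After R: P2 chooses B → P1 gets 7
P1 chooses R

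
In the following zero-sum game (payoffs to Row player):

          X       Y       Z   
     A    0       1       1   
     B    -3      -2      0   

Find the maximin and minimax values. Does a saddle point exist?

Maximin = 0, Minimax = 0, Saddle: True

Work:
Row minimums: [0, -3] → maximin = 0
Column maximums: [0, 1, 1] → minimax = 0
Saddle point exists! Game value = 0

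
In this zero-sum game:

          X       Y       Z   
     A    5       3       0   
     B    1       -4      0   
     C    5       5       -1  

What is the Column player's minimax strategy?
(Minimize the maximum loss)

Column should play Z, value = 0

Work:
Column player minimizes Row's maximum payoff:
Column X: max payoff to Row = 5
Column Y: max payoff to Row = 5
Column Z: max payoff to Row = 0
Minimum is 0, achieved by column Z.
Minimax strategy: Z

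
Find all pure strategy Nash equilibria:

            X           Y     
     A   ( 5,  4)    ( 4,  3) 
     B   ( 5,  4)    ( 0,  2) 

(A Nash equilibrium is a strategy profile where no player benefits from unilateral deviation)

Nash equilibrium: (A, X), (B, X)

Work:
Best responses:
  P1 vs X: payoffs [5, 5] → best response A/B (payoff 5)
  P1 vs Y: payoffs [4, 0] → best response A (payoff 4)
  P2 vs A: payoffs [4, 3] → best response X (payoff 4)
  P2 vs B: payoffs [4, 2] → best response X (payoff 4)
Mutual best responses: (A,X), (B,X) → Nash equilibria.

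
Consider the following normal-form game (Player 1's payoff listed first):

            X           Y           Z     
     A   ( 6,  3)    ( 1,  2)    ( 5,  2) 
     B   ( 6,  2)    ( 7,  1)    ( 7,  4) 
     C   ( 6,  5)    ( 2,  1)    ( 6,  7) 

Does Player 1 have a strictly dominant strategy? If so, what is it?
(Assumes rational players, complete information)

No strictly dominant strategy exists for Player 1

Work:
A strategy strictly dominates another if it gives a strictly higher payoff against every opponent action. Compare each pair of P1's strategies column-by-column:
  A vs B: [6 vs 6, 1 vs 7, 5 vs 7] → A does not strictly dominate B (column X: 6 ≤ 6)
  A vs C: [6 vs 6, 1 vs 2, 5 vs 6] → A does not strictly dominate C (column X: 6 ≤ 6)
  B vs A: [6 vs 6, 7 vs 1, 7 vs 5] → B does not strictly dominate A (column X: 6 ≤ 6)
  B vs C: [6 vs 6, 7 vs 2, 7 vs 6] → B does not strictly dominate C (column X: 6 ≤ 6)
  C vs A: [6 vs 6, 2 vs 1, 6 vs 5] → C does not strictly dominate A (column X: 6 ≤ 6)
  C vs B: [6 vs 6, 2 vs 7, 6 vs 7] → C does not strictly dominate B (column X: 6 ≤ 6)
No single strategy strictly dominates all others → no strictly dominant strategy.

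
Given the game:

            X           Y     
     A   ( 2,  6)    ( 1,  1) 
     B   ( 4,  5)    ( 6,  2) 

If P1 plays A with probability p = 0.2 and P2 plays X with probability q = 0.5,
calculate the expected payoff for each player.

E[P1] = 4.3, E[P2] = 3.5

Work:
E[P1] = p·q·π₁(A,X) + p·(1-q)·π₁(A,Y) + (1-p)·q·π₁(B,X) + (1-p)·(1-q)·π₁(B,Y)
= 0.2·0.5·2 + 0.2·0.5·1 + 0.8·0.5·4 + 0.8·0.5·6
= 4.3

E[P2] = 3.5 (similar calculation)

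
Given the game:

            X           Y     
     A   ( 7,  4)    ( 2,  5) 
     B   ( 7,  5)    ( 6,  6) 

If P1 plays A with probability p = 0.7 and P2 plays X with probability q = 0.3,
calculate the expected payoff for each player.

E[P1] = 4.34, E[P2] = 5.0

Work:
E[P1] = p·q·π₁(A,X) + p·(1-q)·π₁(A,Y) + (1-p)·q·π₁(B,X) + (1-p)·(1-q)·π₁(B,Y)
= 0.7·0.3·7 + 0.7·0.7·2 + 0.3·0.3·7 + 0.3·0.7·6
= 4.34

E[P2] = 5.0 (similar calculation)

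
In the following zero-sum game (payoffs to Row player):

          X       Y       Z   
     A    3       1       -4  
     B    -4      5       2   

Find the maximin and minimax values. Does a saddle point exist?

Maximin = -4, Minimax = 2, Saddle: False

Work:
Row minimums: [-4, -4] → maximin = -4
Column maximums: [3, 5, 2] → minimax = 2
No saddle point (maximin ≠ minimax). Mixed strategy needed.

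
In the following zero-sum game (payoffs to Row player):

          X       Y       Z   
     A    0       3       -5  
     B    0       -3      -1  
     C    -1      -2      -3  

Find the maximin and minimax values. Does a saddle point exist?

Maximin = -3, Minimax = -1, Saddle: False

Work:
Row minimums: [-5, -3, -3] → maximin = -3
Column maximums: [0, 3, -1] → minimax = -1
No saddle point (maximin ≠ minimax). Mixed strategy needed.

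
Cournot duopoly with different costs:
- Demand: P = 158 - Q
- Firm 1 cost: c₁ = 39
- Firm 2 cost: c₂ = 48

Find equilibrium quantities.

q₁* = 42.67, q₂* = 33.67

Work:
Reaction: q₁ = (158 - 39 - q₂)/2
Reaction: q₂ = (158 - 48 - q₁)/2
Solve simultaneously:
q₁* = (158 - 2×39 + 48)/3 = 42.67
q₂* = (158 - 2×48 + 39)/3 = 33.67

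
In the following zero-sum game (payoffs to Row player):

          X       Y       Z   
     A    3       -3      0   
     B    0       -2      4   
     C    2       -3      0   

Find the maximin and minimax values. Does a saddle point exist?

Maximin = -2, Minimax = -2, Saddle: True

Work:
Row minimums: [-3, -2, -3] → maximin = -2
Column maximums: [3, -2, 4] → minimax = -2
Saddle point exists! Game value = -2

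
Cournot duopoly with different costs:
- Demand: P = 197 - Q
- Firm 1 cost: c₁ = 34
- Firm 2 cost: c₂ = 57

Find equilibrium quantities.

q₁* = 62.0, q₂* = 39.0

Work:
Reaction: q₁ = (197 - 34 - q₂)/2
Reaction: q₂ = (197 - 57 - q₁)/2
Solve simultaneously:
q₁* = (197 - 2×34 + 57)/3 = 62.0
q₂* = (197 - 2×57 + 34)/3 = 39.0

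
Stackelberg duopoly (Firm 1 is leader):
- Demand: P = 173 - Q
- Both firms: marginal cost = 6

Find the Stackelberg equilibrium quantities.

q₁* (leader) = 83.5, q₂* (follower) = 41.75

Work:
Follower's reaction: q₂ = (a - c - q₁)/2
Leader substitutes: π₁ = q₁·(a - q₁ - (a-c-q₁)/2 - c)
FOC: q₁* = (173 - 6)/2 = 83.50
Then: q₂* = (173 - 6 - 83.5)/2 = 41.75
Leader has first-mover advantage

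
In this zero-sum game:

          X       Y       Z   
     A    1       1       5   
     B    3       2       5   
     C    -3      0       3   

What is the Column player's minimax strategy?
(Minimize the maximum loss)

Column should play Y, value = 2

Work:
Column player minimizes Row's maximum payoff:
Column X: max payoff to Row = 3
Column Y: max payoff to Row = 2
Column Z: max payoff to Row = 5
Minimum is 2, achieved by column Y.
Minimax strategy: Y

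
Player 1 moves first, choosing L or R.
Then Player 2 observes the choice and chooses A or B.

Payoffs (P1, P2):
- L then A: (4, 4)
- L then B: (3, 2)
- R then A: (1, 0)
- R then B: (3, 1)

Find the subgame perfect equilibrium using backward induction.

P1 plays L, P2 plays A after L and B after R; Payoff (4, 4)

Work:
Backward induction:
After L: P2 chooses A → P1 gets 4
After R: P2 chooses B → P1 gets 3
P1 chooses L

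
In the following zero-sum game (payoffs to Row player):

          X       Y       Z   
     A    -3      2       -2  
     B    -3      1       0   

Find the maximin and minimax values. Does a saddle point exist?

Maximin = -3, Minimax = -3, Saddle: True

Work:
Row minimums: [-3, -3] → maximin = -3
Column maximums: [-3, 2, 0] → minimax = -3
Saddle point exists! Game value = -3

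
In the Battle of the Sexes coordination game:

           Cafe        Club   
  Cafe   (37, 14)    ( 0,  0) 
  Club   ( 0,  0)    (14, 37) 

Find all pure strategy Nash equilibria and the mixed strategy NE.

Pure NE: (Cafe, Cafe) and (Club, Club); Mixed NE: p = 0.7255, q = 0.2745

Work:
Check pure NE:
(Cafe, Cafe): (37, 14) - no unilateral deviation beneficial
(Club, Club): (14, 37) - no unilateral deviation beneficial
Mixed NE: P1 plays Cafe with p = 0.7255, P2 plays Cafe with q = 0.2745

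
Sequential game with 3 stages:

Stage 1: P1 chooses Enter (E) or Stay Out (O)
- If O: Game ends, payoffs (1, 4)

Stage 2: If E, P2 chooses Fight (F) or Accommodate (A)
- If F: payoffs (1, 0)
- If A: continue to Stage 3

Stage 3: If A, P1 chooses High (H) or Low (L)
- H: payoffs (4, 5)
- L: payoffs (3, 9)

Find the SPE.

SPE: (E, A, H); Outcome (4, 5)

Work:
Stage 3: P1 chooses H (4 vs 3)
Stage 2: P2: F->0, A->5 (anticipating H). Choose A
Stage 1: P1: O->1, E->4 (anticipating A, H). Choose E
SPE path: E -> A -> H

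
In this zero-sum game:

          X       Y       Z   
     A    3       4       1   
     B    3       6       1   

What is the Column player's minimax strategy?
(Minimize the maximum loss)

Column should play Z, value = 1

Work:
Column player minimizes Row's maximum payoff:
Column X: max payoff to Row = 3
Column Y: max payoff to Row = 6
Column Z: max payoff to Row = 1
Minimum is 1, achieved by column Z.
Minimax strategy: Z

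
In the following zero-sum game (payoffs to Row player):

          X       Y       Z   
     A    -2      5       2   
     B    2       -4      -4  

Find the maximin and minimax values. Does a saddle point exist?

Maximin = -2, Minimax = 2, Saddle: False

Work:
Row minimums: [-2, -4] → maximin = -2
Column maximums: [2, 5, 2] → minimax = 2
No saddle point (maximin ≠ minimax). Mixed strategy needed.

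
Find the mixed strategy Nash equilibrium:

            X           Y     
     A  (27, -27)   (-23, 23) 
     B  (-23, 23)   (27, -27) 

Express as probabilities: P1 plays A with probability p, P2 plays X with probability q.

p = 0.5, q = 0.5

Work:
Find probabilities that make opponent indifferent:
P2 chooses q to make P1 indifferent between A and B
P1 chooses p to make P2 indifferent between X and Y
Mixed NE: P1 plays (A: 0.5, B: 0.5), P2 plays (X: 0.5, Y: 0.5)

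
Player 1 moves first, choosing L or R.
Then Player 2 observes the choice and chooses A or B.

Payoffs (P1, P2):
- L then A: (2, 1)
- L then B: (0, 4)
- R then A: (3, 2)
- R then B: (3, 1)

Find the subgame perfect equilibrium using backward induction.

P1 plays R, P2 plays B after L and A after R; Payoff (3, 2)

Work:
Backward induction:
After L: P2 chooses B → P1 gets 0
After R: P2 chooses A → P1 gets 3
P1 chooses R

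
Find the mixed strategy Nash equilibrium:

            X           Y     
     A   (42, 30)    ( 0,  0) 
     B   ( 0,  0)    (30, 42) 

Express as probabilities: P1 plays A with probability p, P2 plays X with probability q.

p = 0.5833, q = 0.4167

Work:
Find probabilities that make opponent indifferent:
P2 chooses q to make P1 indifferent between A and B
P1 chooses p to make P2 indifferent between X and Y
Mixed NE: P1 plays (A: 0.5833, B: 0.4167), P2 plays (X: 0.4167, Y: 0.5833)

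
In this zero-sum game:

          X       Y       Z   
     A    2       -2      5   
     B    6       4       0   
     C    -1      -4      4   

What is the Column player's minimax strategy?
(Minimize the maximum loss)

Column should play Y, value = 4

Work:
Column player minimizes Row's maximum payoff:
Column X: max payoff to Row = 6
Column Y: max payoff to Row = 4
Column Z: max payoff to Row = 5
Minimum is 4, achieved by column Y.
Minimax strategy: Y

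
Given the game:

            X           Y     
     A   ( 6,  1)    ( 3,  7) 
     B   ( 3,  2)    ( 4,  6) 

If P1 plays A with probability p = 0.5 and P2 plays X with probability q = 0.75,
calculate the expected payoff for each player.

E[P1] = 4.25, E[P2] = 2.75

Work:
E[P1] = p·q·π₁(A,X) + p·(1-q)·π₁(A,Y) + (1-p)·q·π₁(B,X) + (1-p)·(1-q)·π₁(B,Y)
= 0.5·0.75·6 + 0.5·0.25·3 + 0.5·0.75·3 + 0.5·0.25·4
= 4.25

E[P2] = 2.75 (similar calculation)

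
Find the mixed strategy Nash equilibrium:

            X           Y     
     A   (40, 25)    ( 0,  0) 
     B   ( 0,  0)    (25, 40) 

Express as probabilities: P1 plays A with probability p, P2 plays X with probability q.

p = 0.6154, q = 0.3846

Work:
Find probabilities that make opponent indifferent:
P2 chooses q to make P1 indifferent between A and B
P1 chooses p to make P2 indifferent between X and Y
Mixed NE: P1 plays (A: 0.6154, B: 0.3846), P2 plays (X: 0.3846, Y: 0.6154)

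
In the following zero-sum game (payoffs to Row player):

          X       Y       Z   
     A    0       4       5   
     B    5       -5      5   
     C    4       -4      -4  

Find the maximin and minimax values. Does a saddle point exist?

Maximin = 0, Minimax = 4, Saddle: False

Work:
Row minimums: [0, -5, -4] → maximin = 0
Column maximums: [5, 4, 5] → minimax = 4
No saddle point (maximin ≠ minimax). Mixed strategy needed.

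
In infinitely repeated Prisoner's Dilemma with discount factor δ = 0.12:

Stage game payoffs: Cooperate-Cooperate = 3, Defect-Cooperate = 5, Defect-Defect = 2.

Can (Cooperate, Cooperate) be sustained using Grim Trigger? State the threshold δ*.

δ* = 0.6667; since δ = 0.12 < 0.6667, cooperation cannot be sustained

Work:
For Grim Trigger:
Cooperate forever: 3/(1-δ)
Defect then punished: 5 + 2·δ/(1-δ)
Need: 3/(1-δ) ≥ 5 + 2·δ/(1-δ)
Solving: δ ≥ (T-R)/(T-P) = (5-3)/(5-2) = 0.6667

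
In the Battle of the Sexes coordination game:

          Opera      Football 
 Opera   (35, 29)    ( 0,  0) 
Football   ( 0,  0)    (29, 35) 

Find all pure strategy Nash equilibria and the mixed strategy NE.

Pure NE: (Opera, Opera) and (Football, Football); Mixed NE: p = 0.5469, q = 0.4531

Work:
Check pure NE:
(Opera, Opera): (35, 29) - no unilateral deviation beneficial
(Football, Football): (29, 35) - no unilateral deviation beneficial
Mixed NE: P1 plays Opera with p = 0.5469, P2 plays Opera with q = 0.4531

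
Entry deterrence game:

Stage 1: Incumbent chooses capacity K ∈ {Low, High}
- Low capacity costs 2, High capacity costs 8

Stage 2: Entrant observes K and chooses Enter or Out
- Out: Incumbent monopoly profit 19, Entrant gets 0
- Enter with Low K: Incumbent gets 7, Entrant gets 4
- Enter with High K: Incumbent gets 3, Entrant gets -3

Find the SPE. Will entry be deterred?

SPE: (High, Enter|Low, Out|High); Entry deterred. Incumbent net profit = 11

Work:
After Low K: Entrant enters (4 > 0)
After High K: Entrant stays out (-3 < 0)
Incumbent: Low → 7−2=5, High → 19−8=11
Incumbent chooses High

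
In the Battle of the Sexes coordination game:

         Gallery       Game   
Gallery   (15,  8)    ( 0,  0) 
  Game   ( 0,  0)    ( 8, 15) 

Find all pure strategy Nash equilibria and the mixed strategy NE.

Pure NE: (Gallery, Gallery) and (Game, Game); Mixed NE: p = 0.6522, q = 0.3478

Work:
Check pure NE:
(Gallery, Gallery): (15, 8) - no unilateral deviation beneficial
(Game, Game): (8, 15) - no unilateral deviation beneficial
Mixed NE: P1 plays Gallery with p = 0.6522, P2 plays Gallery with q = 0.3478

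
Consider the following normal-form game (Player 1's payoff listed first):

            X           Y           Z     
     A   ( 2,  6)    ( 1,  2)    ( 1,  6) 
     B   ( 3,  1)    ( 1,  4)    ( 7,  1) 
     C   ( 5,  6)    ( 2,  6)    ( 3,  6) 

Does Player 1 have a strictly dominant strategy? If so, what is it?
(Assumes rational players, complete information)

No strictly dominant strategy exists for Player 1

Work:
A strategy strictly dominates another if it gives a strictly higher payoff against every opponent action. Compare each pair of P1's strategies column-by-column:
  A vs B: [2 vs 3, 1 vs 1, 1 vs 7] → A does not strictly dominate B (column X: 2 ≤ 3)
  A vs C: [2 vs 5, 1 vs 2, 1 vs 3] → A does not strictly dominate C (column X: 2 ≤ 5)
  B vs A: [3 vs 2, 1 vs 1, 7 vs 1] → B does not strictly dominate A (column Y: 1 ≤ 1)
  B vs C: [3 vs 5, 1 vs 2, 7 vs 3] → B does not strictly dominate C (column X: 3 ≤ 5)
  C vs A: [5 vs 2, 2 vs 1, 3 vs 1] → C strictly dominates A
  C vs B: [5 vs 3, 2 vs 1, 3 vs 7] → C does not strictly dominate B (column Z: 3 ≤ 7)
No single strategy strictly dominates all others → no strictly dominant strategy.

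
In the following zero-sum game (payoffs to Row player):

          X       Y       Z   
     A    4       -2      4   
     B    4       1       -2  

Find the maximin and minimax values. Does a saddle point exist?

Maximin = -2, Minimax = 1, Saddle: False

Work:
Row minimums: [-2, -2] → maximin = -2
Column maximums: [4, 1, 4] → minimax = 1
No saddle point (maximin ≠ minimax). Mixed strategy needed.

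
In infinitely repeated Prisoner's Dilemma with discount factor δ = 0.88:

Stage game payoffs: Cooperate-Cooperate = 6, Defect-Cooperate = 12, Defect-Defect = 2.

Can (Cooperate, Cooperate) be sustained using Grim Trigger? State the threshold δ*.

δ* = 0.6; since δ = 0.88 ≥ 0.6, cooperation can be sustained

Work:
For Grim Trigger:
Cooperate forever: 6/(1-δ)
Defect then punished: 12 + 2·δ/(1-δ)
Need: 6/(1-δ) ≥ 12 + 2·δ/(1-δ)
Solving: δ ≥ (T-R)/(T-P) = (12-6)/(12-2) = 0.6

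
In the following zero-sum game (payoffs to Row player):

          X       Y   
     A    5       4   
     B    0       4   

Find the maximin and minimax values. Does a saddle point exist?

Maximin = 4, Minimax = 4, Saddle: True

Work:
Row minimums: [4, 0] → maximin = 4
Column maximums: [5, 4] → minimax = 4
Saddle point exists! Game value = 4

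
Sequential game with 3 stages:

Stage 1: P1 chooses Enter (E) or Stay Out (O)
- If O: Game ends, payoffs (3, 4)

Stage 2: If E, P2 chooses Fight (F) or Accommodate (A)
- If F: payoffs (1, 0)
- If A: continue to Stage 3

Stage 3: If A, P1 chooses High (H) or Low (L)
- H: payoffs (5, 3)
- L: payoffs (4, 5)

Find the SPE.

SPE: (E, A, H); Outcome (5, 3)

Work:
Stage 3: P1 chooses H (5 vs 4)
Stage 2: P2: F->0, A->3 (anticipating H). Choose A
Stage 1: P1: O->3, E->5 (anticipating A, H). Choose E
SPE path: E -> A -> H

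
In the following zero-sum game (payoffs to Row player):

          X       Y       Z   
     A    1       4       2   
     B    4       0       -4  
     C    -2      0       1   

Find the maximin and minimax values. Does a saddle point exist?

Maximin = 1, Minimax = 2, Saddle: False

Work:
Row minimums: [1, -4, -2] → maximin = 1
Column maximums: [4, 4, 2] → minimax = 2
No saddle point (maximin ≠ minimax). Mixed strategy needed.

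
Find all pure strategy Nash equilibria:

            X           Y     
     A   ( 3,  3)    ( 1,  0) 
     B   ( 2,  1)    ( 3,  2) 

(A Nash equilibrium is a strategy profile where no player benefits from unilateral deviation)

Nash equilibrium: (A, X), (B, Y)

Work:
Best responses:
  P1 vs X: payoffs [3, 2] → best response A (payoff 3)
  P1 vs Y: payoffs [1, 3] → best response B (payoff 3)
  P2 vs A: payoffs [3, 0] → best response X (payoff 3)
  P2 vs B: payoffs [1, 2] → best response Y (payoff 2)
Mutual best responses: (A,X), (B,Y) → Nash equilibria.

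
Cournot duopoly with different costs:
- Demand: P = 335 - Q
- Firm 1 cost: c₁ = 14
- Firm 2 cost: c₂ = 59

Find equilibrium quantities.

q₁* = 122.0, q₂* = 77.0

Work:
Reaction: q₁ = (335 - 14 - q₂)/2
Reaction: q₂ = (335 - 59 - q₁)/2
Solve simultaneously:
q₁* = (335 - 2×14 + 59)/3 = 122.0
q₂* = (335 - 2×59 + 14)/3 = 77.0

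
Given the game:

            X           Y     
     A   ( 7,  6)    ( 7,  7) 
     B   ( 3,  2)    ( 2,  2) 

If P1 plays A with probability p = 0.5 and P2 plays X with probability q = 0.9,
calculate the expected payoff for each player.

E[P1] = 4.95, E[P2] = 4.05

Work:
E[P1] = p·q·π₁(A,X) + p·(1-q)·π₁(A,Y) + (1-p)·q·π₁(B,X) + (1-p)·(1-q)·π₁(B,Y)
= 0.5·0.9·7 + 0.5·0.1·7 + 0.5·0.9·3 + 0.5·0.1·2
= 4.95

E[P2] = 4.05 (similar calculation)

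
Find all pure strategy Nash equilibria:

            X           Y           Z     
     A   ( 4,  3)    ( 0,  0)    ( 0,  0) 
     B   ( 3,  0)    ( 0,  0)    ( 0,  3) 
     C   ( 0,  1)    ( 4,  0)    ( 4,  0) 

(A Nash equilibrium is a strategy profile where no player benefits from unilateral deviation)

Nash equilibrium: (A, X)

Work:
Best responses:
  P1 vs X: payoffs [4, 3, 0] → best response A (payoff 4)
  P1 vs Y: payoffs [0, 0, 4] → best response C (payoff 4)
  P1 vs Z: payoffs [0, 0, 4] → best response C (payoff 4)
  P2 vs A: payoffs [3, 0, 0] → best response X (payoff 3)
  P2 vs B: payoffs [0, 0, 3] → best response Z (payoff 3)
  P2 vs C: payoffs [1, 0, 0] → best response X (payoff 1)
Mutual best responses: (A,X) → Nash equilibria.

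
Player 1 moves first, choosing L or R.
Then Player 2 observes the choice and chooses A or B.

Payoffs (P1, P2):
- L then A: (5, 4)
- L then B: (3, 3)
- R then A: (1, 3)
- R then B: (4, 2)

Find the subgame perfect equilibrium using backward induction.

P1 plays L, P2 plays A after L and A after R; Payoff (5, 4)

Work:
Backward induction:
After L: P2 chooses A → P1 gets 5
After R: P2 chooses A → P1 gets 1
P1 chooses L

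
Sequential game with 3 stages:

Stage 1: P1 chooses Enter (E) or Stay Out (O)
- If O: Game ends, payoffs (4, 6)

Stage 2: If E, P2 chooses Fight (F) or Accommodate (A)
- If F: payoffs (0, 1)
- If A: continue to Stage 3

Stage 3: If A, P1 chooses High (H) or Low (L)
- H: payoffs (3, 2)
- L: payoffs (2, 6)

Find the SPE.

SPE: (O, A, H); Outcome (4, 6)

Work:
Stage 3: P1 chooses H (3 vs 2)
Stage 2: P2: F->1, A->2 (anticipating H). Choose A
Stage 1: P1: O->4, E->3 (anticipating A, H). Choose O
SPE path: O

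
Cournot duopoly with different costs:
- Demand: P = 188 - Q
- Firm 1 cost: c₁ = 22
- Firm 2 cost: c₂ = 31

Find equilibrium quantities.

q₁* = 58.33, q₂* = 49.33

Work:
Reaction: q₁ = (188 - 22 - q₂)/2
Reaction: q₂ = (188 - 31 - q₁)/2
Solve simultaneously:
q₁* = (188 - 2×22 + 31)/3 = 58.33
q₂* = (188 - 2×31 + 22)/3 = 49.33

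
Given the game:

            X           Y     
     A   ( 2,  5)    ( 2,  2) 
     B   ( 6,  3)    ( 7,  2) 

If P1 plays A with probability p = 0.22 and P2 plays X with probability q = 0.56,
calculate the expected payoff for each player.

E[P1] = 5.4632, E[P2] = 2.8064

Work:
E[P1] = p·q·π₁(A,X) + p·(1-q)·π₁(A,Y) + (1-p)·q·π₁(B,X) + (1-p)·(1-q)·π₁(B,Y)
= 0.22·0.56·2 + 0.22·0.44·2 + 0.78·0.56·6 + 0.78·0.44·7
= 5.4632

E[P2] = 2.8064 (similar calculation)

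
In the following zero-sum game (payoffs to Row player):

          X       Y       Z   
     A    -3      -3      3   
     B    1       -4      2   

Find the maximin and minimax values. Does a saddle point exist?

Maximin = -3, Minimax = -3, Saddle: True

Work:
Row minimums: [-3, -4] → maximin = -3
Column maximums: [1, -3, 3] → minimax = -3
Saddle point exists! Game value = -3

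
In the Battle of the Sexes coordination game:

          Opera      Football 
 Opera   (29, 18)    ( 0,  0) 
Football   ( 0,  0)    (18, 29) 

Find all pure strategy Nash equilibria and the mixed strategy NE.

Pure NE: (Opera, Opera) and (Football, Football); Mixed NE: p = 0.617, q = 0.383

Work:
Check pure NE:
(Opera, Opera): (29, 18) - no unilateral deviation beneficial
(Football, Football): (18, 29) - no unilateral deviation beneficial
Mixed NE: P1 plays Opera with p = 0.617, P2 plays Opera with q = 0.383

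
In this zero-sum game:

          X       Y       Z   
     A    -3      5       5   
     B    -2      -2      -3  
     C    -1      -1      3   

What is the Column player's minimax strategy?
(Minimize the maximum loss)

Column should play X, value = -1

Work:
Column player minimizes Row's maximum payoff:
Column X: max payoff to Row = -1
Column Y: max payoff to Row = 5
Column Z: max payoff to Row = 5
Minimum is -1, achieved by column X.
Minimax strategy: X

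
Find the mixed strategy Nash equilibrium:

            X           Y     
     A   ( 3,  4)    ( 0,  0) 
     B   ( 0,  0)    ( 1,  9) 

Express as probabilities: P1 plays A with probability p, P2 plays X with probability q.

p = 0.6923, q = 0.25

Work:
Find probabilities that make opponent indifferent:
P2 chooses q to make P1 indifferent between A and B
P1 chooses p to make P2 indifferent between X and Y
Mixed NE: P1 plays (A: 0.6923, B: 0.3077), P2 plays (X: 0.25, Y: 0.75)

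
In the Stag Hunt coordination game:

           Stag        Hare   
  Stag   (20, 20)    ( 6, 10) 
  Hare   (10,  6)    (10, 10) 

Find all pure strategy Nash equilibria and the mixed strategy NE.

Pure NE: (Stag, Stag) and (Hare, Hare); Mixed NE: p = 0.2857, q = 0.2857

Work:
Check pure NE:
(Stag, Stag): (20, 20) - no unilateral deviation beneficial
(Hare, Hare): (10, 10) - no unilateral deviation beneficial
Mixed NE: P1 plays Stag with p = 0.2857, P2 plays Stag with q = 0.2857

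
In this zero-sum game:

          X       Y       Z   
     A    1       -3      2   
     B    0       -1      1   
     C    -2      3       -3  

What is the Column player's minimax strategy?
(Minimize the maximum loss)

Column should play X, value = 1

Work:
Column player minimizes Row's maximum payoff:
Column X: max payoff to Row = 1
Column Y: max payoff to Row = 3
Column Z: max payoff to Row = 2
Minimum is 1, achieved by column X.
Minimax strategy: X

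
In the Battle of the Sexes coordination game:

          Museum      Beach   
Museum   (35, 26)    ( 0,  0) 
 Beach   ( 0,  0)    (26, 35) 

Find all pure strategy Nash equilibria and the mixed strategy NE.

Pure NE: (Museum, Museum) and (Beach, Beach); Mixed NE: p = 0.5738, q = 0.4262

Work:
Check pure NE:
(Museum, Museum): (35, 26) - no unilateral deviation beneficial
(Beach, Beach): (26, 35) - no unilateral deviation beneficial
Mixed NE: P1 plays Museum with p = 0.5738, P2 plays Museum with q = 0.4262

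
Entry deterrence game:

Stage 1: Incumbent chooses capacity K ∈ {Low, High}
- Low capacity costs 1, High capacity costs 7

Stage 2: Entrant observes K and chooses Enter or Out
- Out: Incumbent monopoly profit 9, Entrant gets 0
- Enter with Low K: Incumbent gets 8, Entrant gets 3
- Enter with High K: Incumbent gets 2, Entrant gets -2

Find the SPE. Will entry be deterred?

SPE: (Low, Enter|Low, Out|High); Entry not deterred. Incumbent net profit = 7, Entrant gets 3

Work:
After Low K: Entrant enters (3 > 0)
After High K: Entrant stays out (-2 < 0)
Incumbent: Low → 8−1=7, High → 9−7=2
Incumbent chooses Low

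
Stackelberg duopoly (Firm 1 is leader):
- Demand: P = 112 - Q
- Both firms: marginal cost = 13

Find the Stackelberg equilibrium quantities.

q₁* (leader) = 49.5, q₂* (follower) = 24.75

Work:
Follower's reaction: q₂ = (a - c - q₁)/2
Leader substitutes: π₁ = q₁·(a - q₁ - (a-c-q₁)/2 - c)
FOC: q₁* = (112 - 13)/2 = 49.50
Then: q₂* = (112 - 13 - 49.5)/2 = 24.75
Leader has first-mover advantage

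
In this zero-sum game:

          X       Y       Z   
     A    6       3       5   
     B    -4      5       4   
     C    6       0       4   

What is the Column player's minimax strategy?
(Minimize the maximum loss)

Column should play Y or Z (all achieve the minimum), value = 5

Work:
Column player minimizes Row's maximum payoff:
Column X: max payoff to Row = 6
Column Y: max payoff to Row = 5
Column Z: max payoff to Row = 5
Minimum is 5, achieved by columns Y, Z (tied).
Each of Y or Z is a minimax strategy.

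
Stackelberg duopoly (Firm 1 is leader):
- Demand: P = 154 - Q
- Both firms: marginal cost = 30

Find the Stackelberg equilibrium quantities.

q₁* (leader) = 62.0, q₂* (follower) = 31.0

Work:
Follower's reaction: q₂ = (a - c - q₁)/2
Leader substitutes: π₁ = q₁·(a - q₁ - (a-c-q₁)/2 - c)
FOC: q₁* = (154 - 30)/2 = 62.00
Then: q₂* = (154 - 30 - 62.0)/2 = 31.00
Leader has first-mover advantage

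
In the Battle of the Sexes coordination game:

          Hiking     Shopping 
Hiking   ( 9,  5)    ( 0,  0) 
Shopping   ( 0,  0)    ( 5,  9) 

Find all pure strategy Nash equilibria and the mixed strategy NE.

Pure NE: (Hiking, Hiking) and (Shopping, Shopping); Mixed NE: p = 0.6429, q = 0.3571

Work:
Check pure NE:
(Hiking, Hiking): (9, 5) - no unilateral deviation beneficial
(Shopping, Shopping): (5, 9) - no unilateral deviation beneficial
Mixed NE: P1 plays Hiking with p = 0.6429, P2 plays Hiking with q = 0.3571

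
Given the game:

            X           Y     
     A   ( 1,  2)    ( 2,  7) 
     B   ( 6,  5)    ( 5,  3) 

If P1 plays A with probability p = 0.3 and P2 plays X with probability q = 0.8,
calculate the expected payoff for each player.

E[P1] = 4.42, E[P2] = 4.12

Work:
E[P1] = p·q·π₁(A,X) + p·(1-q)·π₁(A,Y) + (1-p)·q·π₁(B,X) + (1-p)·(1-q)·π₁(B,Y)
= 0.3·0.8·1 + 0.3·0.2·2 + 0.7·0.8·6 + 0.7·0.2·5
= 4.42

E[P2] = 4.12 (similar calculation)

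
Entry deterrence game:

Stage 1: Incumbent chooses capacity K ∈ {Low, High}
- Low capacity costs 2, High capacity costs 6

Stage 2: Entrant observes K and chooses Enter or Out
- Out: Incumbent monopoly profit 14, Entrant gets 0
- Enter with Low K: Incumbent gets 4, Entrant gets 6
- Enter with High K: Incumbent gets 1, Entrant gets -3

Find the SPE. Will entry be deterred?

SPE: (High, Enter|Low, Out|High); Entry deterred. Incumbent net profit = 8

Work:
After Low K: Entrant enters (6 > 0)
After High K: Entrant stays out (-3 < 0)
Incumbent: Low → 4−2=2, High → 14−6=8
Incumbent chooses High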